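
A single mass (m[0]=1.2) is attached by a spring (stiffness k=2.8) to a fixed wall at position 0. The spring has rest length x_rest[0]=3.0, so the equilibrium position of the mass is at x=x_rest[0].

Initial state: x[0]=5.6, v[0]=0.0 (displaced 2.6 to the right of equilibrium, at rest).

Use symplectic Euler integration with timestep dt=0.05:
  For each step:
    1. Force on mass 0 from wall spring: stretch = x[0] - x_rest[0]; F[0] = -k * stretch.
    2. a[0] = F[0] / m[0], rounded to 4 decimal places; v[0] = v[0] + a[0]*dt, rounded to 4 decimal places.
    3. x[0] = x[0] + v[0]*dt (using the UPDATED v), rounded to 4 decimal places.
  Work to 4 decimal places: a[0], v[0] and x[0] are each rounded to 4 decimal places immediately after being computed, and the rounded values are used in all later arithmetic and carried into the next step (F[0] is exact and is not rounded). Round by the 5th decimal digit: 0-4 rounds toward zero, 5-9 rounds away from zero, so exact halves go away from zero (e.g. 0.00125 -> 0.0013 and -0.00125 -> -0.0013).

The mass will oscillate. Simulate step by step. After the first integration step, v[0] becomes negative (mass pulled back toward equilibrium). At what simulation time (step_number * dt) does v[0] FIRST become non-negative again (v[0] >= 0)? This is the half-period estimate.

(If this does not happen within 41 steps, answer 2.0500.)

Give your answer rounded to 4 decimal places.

Answer: 2.0500

Derivation:
Step 0: x=[5.6000] v=[0.0000]
Step 1: x=[5.5848] v=[-0.3033]
Step 2: x=[5.5546] v=[-0.6049]
Step 3: x=[5.5095] v=[-0.9029]
Step 4: x=[5.4497] v=[-1.1957]
Step 5: x=[5.3756] v=[-1.4815]
Step 6: x=[5.2877] v=[-1.7587]
Step 7: x=[5.1864] v=[-2.0256]
Step 8: x=[5.0724] v=[-2.2807]
Step 9: x=[4.9463] v=[-2.5225]
Step 10: x=[4.8088] v=[-2.7496]
Step 11: x=[4.6608] v=[-2.9606]
Step 12: x=[4.5031] v=[-3.1544]
Step 13: x=[4.3366] v=[-3.3298]
Step 14: x=[4.1623] v=[-3.4857]
Step 15: x=[3.9812] v=[-3.6213]
Step 16: x=[3.7944] v=[-3.7358]
Step 17: x=[3.6030] v=[-3.8285]
Step 18: x=[3.4081] v=[-3.8989]
Step 19: x=[3.2108] v=[-3.9465]
Step 20: x=[3.0122] v=[-3.9711]
Step 21: x=[2.8136] v=[-3.9725]
Step 22: x=[2.6161] v=[-3.9508]
Step 23: x=[2.4208] v=[-3.9060]
Step 24: x=[2.2289] v=[-3.8384]
Step 25: x=[2.0415] v=[-3.7484]
Step 26: x=[1.8597] v=[-3.6366]
Step 27: x=[1.6845] v=[-3.5036]
Step 28: x=[1.5170] v=[-3.3501]
Step 29: x=[1.3581] v=[-3.1771]
Step 30: x=[1.2088] v=[-2.9855]
Step 31: x=[1.0700] v=[-2.7765]
Step 32: x=[0.9424] v=[-2.5513]
Step 33: x=[0.8268] v=[-2.3112]
Step 34: x=[0.7239] v=[-2.0577]
Step 35: x=[0.6343] v=[-1.7922]
Step 36: x=[0.5585] v=[-1.5162]
Step 37: x=[0.4969] v=[-1.2314]
Step 38: x=[0.4499] v=[-0.9394]
Step 39: x=[0.4178] v=[-0.6419]
Step 40: x=[0.4008] v=[-0.3406]
Step 41: x=[0.3989] v=[-0.0374]
v[0] did not become non-negative within 41 steps; using fallback time=2.0500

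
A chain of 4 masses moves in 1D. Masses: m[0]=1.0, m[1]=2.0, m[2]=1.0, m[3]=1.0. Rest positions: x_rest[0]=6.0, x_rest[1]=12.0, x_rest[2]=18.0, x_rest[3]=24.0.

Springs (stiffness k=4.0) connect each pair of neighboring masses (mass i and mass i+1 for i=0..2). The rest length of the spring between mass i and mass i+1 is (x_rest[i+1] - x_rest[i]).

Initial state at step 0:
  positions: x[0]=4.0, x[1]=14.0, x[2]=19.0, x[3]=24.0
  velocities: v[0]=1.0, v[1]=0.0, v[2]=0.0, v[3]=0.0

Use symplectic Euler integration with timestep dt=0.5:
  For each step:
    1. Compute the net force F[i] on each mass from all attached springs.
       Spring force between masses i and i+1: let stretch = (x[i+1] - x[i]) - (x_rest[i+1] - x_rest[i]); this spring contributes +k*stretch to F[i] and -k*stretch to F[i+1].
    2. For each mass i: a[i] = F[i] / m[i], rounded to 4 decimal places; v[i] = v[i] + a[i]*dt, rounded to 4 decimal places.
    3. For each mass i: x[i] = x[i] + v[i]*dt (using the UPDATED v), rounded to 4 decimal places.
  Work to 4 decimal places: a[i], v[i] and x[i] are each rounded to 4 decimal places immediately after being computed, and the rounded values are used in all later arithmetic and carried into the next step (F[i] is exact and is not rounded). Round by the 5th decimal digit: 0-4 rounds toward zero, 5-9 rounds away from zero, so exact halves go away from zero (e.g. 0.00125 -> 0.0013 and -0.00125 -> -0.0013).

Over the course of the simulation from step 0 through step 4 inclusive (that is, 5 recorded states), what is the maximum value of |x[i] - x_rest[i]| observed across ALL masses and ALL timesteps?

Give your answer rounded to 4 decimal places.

Step 0: x=[4.0000 14.0000 19.0000 24.0000] v=[1.0000 0.0000 0.0000 0.0000]
Step 1: x=[8.5000 11.5000 19.0000 25.0000] v=[9.0000 -5.0000 0.0000 2.0000]
Step 2: x=[10.0000 11.2500 17.5000 26.0000] v=[3.0000 -0.5000 -3.0000 2.0000]
Step 3: x=[6.7500 13.5000 18.2500 24.5000] v=[-6.5000 4.5000 1.5000 -3.0000]
Step 4: x=[4.2500 14.7500 20.5000 22.7500] v=[-5.0000 2.5000 4.5000 -3.5000]
Max displacement = 4.0000

Answer: 4.0000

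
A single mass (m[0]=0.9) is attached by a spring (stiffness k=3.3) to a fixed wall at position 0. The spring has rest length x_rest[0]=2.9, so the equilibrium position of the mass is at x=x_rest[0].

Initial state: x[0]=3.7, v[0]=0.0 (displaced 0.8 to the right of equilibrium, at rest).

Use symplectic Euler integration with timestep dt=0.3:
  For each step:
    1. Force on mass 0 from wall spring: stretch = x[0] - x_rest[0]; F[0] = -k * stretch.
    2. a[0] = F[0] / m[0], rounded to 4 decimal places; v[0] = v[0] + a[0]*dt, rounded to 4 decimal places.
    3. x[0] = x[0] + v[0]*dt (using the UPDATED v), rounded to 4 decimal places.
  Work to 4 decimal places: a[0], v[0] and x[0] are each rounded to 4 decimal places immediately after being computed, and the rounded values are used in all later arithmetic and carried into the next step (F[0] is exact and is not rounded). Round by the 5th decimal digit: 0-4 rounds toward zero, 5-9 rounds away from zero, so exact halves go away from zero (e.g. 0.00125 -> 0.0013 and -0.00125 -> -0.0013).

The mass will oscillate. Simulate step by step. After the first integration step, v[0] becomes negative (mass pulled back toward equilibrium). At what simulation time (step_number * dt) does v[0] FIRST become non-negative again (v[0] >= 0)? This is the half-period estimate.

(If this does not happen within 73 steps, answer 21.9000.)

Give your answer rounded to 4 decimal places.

Step 0: x=[3.7000] v=[0.0000]
Step 1: x=[3.4360] v=[-0.8800]
Step 2: x=[2.9951] v=[-1.4696]
Step 3: x=[2.5228] v=[-1.5742]
Step 4: x=[2.1750] v=[-1.1593]
Step 5: x=[2.0665] v=[-0.3618]
Step 6: x=[2.2330] v=[0.5551]
First v>=0 after going negative at step 6, time=1.8000

Answer: 1.8000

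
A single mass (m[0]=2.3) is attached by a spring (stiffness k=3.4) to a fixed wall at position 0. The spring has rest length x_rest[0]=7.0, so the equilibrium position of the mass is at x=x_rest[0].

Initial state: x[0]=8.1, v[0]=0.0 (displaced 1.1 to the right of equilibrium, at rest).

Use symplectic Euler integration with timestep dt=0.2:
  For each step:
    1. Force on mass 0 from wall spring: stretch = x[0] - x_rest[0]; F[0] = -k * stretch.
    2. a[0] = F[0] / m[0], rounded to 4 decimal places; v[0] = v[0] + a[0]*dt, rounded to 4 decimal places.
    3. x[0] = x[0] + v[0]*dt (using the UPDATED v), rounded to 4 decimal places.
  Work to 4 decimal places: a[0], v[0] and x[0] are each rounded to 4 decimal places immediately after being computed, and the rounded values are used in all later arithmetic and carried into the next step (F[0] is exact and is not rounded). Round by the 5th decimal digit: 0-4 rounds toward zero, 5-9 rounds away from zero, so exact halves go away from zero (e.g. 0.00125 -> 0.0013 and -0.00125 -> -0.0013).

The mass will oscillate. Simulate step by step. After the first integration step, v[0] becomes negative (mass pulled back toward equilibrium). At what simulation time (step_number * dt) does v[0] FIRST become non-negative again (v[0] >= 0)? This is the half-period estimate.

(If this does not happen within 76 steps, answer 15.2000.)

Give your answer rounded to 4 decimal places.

Step 0: x=[8.1000] v=[0.0000]
Step 1: x=[8.0350] v=[-0.3252]
Step 2: x=[7.9088] v=[-0.6312]
Step 3: x=[7.7288] v=[-0.8999]
Step 4: x=[7.5057] v=[-1.1154]
Step 5: x=[7.2527] v=[-1.2649]
Step 6: x=[6.9848] v=[-1.3396]
Step 7: x=[6.7178] v=[-1.3351]
Step 8: x=[6.4675] v=[-1.2517]
Step 9: x=[6.2486] v=[-1.0943]
Step 10: x=[6.0742] v=[-0.8721]
Step 11: x=[5.9545] v=[-0.5984]
Step 12: x=[5.8966] v=[-0.2893]
Step 13: x=[5.9040] v=[0.0369]
First v>=0 after going negative at step 13, time=2.6000

Answer: 2.6000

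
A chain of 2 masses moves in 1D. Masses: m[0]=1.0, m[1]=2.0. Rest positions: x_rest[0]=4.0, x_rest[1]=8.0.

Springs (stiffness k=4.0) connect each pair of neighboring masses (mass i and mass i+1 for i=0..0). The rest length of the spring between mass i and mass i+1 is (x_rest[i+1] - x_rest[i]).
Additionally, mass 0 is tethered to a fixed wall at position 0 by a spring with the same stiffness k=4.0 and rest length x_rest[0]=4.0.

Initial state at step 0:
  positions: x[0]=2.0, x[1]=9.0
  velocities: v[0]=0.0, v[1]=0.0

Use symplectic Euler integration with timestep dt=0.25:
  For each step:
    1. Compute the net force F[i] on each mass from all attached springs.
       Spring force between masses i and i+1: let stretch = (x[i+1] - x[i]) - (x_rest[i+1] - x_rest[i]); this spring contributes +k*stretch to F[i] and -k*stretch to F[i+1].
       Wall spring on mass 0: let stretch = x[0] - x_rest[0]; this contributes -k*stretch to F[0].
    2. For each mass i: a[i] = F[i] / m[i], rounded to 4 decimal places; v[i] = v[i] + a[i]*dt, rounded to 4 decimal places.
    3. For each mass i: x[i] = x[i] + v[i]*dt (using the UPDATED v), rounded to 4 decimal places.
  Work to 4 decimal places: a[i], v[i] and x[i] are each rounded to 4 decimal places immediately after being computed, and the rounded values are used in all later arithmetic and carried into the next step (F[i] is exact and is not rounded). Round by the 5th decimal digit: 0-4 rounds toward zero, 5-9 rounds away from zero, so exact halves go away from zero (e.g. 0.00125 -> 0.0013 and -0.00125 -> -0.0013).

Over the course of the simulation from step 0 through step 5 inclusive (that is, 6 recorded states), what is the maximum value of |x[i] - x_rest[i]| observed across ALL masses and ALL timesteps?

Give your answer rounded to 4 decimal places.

Answer: 2.3559

Derivation:
Step 0: x=[2.0000 9.0000] v=[0.0000 0.0000]
Step 1: x=[3.2500 8.6250] v=[5.0000 -1.5000]
Step 2: x=[5.0313 8.0781] v=[7.1250 -2.1875]
Step 3: x=[6.3164 7.6504] v=[5.1405 -1.7109]
Step 4: x=[6.3559 7.5559] v=[0.1581 -0.3779]
Step 5: x=[5.1065 7.8114] v=[-4.9978 1.0221]
Max displacement = 2.3559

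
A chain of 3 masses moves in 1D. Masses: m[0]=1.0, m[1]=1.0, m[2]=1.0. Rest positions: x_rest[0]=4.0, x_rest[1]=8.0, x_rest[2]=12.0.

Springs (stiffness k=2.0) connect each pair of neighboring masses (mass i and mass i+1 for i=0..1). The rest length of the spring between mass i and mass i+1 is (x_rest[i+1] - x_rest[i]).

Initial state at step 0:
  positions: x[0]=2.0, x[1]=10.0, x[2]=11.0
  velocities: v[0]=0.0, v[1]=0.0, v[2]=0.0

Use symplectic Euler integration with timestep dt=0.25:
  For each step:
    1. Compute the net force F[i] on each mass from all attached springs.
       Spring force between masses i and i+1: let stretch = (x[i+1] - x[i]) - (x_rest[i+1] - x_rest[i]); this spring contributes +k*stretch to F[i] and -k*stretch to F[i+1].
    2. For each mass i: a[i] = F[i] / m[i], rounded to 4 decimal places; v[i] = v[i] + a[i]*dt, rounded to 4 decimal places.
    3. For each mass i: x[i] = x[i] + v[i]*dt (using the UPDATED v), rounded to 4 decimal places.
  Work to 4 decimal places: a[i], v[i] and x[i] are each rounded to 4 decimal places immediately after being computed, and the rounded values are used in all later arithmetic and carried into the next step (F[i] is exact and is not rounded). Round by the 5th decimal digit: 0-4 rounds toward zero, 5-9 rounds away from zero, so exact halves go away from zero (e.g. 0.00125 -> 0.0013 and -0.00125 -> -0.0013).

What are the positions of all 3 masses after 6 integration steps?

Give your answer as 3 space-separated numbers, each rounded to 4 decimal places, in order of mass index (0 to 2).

Answer: 4.7673 6.1505 12.0825

Derivation:
Step 0: x=[2.0000 10.0000 11.0000] v=[0.0000 0.0000 0.0000]
Step 1: x=[2.5000 9.1250 11.3750] v=[2.0000 -3.5000 1.5000]
Step 2: x=[3.3281 7.7031 11.9688] v=[3.3125 -5.6875 2.3750]
Step 3: x=[4.2031 6.2676 12.5294] v=[3.5000 -5.7422 2.2422]
Step 4: x=[4.8362 5.3567 12.8072] v=[2.5323 -3.6436 1.1113]
Step 5: x=[5.0344 5.3121 12.6537] v=[0.7926 -0.1786 -0.6140]
Step 6: x=[4.7673 6.1505 12.0825] v=[-1.0686 3.3534 -2.2848]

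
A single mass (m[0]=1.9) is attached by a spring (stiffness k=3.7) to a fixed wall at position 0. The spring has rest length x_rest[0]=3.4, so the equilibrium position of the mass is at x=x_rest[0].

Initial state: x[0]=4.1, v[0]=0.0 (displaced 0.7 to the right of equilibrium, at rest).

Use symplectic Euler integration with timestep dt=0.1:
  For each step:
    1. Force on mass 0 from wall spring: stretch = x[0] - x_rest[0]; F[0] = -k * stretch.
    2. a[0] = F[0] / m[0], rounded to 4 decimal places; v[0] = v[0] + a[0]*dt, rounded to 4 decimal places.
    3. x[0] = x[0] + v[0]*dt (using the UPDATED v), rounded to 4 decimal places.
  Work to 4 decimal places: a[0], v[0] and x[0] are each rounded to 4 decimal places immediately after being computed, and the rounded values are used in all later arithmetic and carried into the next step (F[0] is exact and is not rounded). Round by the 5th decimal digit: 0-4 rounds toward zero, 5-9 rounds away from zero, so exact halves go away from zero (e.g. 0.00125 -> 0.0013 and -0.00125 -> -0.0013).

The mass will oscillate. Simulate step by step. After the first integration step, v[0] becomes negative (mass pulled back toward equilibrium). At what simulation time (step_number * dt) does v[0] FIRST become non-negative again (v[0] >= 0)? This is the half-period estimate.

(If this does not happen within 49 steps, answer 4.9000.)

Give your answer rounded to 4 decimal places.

Step 0: x=[4.1000] v=[0.0000]
Step 1: x=[4.0864] v=[-0.1363]
Step 2: x=[4.0594] v=[-0.2700]
Step 3: x=[4.0196] v=[-0.3984]
Step 4: x=[3.9677] v=[-0.5191]
Step 5: x=[3.9047] v=[-0.6297]
Step 6: x=[3.8319] v=[-0.7280]
Step 7: x=[3.7507] v=[-0.8121]
Step 8: x=[3.6627] v=[-0.8804]
Step 9: x=[3.5695] v=[-0.9316]
Step 10: x=[3.4730] v=[-0.9646]
Step 11: x=[3.3751] v=[-0.9788]
Step 12: x=[3.2777] v=[-0.9740]
Step 13: x=[3.1827] v=[-0.9502]
Step 14: x=[3.0919] v=[-0.9079]
Step 15: x=[3.0071] v=[-0.8479]
Step 16: x=[2.9300] v=[-0.7714]
Step 17: x=[2.8620] v=[-0.6799]
Step 18: x=[2.8045] v=[-0.5751]
Step 19: x=[2.7586] v=[-0.4591]
Step 20: x=[2.7252] v=[-0.3342]
Step 21: x=[2.7049] v=[-0.2028]
Step 22: x=[2.6982] v=[-0.0674]
Step 23: x=[2.7051] v=[0.0693]
First v>=0 after going negative at step 23, time=2.3000

Answer: 2.3000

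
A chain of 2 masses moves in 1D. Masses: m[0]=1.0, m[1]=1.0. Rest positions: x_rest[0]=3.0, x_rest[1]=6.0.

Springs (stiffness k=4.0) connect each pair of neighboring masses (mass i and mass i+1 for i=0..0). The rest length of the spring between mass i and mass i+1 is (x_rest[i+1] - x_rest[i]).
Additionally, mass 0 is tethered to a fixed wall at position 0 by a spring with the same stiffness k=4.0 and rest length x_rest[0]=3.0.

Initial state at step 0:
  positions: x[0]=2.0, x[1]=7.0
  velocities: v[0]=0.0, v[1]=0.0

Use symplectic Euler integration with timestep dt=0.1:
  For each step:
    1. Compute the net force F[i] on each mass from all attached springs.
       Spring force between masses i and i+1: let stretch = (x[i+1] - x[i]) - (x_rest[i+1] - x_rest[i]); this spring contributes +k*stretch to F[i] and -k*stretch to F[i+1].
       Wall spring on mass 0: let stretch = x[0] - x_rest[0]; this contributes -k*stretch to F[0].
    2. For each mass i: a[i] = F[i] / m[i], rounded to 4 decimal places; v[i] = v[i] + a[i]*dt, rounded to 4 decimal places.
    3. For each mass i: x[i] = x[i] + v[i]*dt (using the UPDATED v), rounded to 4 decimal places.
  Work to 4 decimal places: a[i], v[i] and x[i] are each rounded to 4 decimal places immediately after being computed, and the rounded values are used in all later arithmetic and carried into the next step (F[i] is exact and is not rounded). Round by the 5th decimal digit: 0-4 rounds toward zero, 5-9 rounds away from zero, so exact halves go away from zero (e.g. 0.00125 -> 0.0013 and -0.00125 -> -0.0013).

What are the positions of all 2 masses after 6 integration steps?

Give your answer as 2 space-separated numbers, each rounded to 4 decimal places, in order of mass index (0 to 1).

Step 0: x=[2.0000 7.0000] v=[0.0000 0.0000]
Step 1: x=[2.1200 6.9200] v=[1.2000 -0.8000]
Step 2: x=[2.3472 6.7680] v=[2.2720 -1.5200]
Step 3: x=[2.6573 6.5592] v=[3.1014 -2.0883]
Step 4: x=[3.0172 6.3143] v=[3.5992 -2.4491]
Step 5: x=[3.3883 6.0575] v=[3.7112 -2.5679]
Step 6: x=[3.7307 5.8139] v=[3.4236 -2.4356]

Answer: 3.7307 5.8139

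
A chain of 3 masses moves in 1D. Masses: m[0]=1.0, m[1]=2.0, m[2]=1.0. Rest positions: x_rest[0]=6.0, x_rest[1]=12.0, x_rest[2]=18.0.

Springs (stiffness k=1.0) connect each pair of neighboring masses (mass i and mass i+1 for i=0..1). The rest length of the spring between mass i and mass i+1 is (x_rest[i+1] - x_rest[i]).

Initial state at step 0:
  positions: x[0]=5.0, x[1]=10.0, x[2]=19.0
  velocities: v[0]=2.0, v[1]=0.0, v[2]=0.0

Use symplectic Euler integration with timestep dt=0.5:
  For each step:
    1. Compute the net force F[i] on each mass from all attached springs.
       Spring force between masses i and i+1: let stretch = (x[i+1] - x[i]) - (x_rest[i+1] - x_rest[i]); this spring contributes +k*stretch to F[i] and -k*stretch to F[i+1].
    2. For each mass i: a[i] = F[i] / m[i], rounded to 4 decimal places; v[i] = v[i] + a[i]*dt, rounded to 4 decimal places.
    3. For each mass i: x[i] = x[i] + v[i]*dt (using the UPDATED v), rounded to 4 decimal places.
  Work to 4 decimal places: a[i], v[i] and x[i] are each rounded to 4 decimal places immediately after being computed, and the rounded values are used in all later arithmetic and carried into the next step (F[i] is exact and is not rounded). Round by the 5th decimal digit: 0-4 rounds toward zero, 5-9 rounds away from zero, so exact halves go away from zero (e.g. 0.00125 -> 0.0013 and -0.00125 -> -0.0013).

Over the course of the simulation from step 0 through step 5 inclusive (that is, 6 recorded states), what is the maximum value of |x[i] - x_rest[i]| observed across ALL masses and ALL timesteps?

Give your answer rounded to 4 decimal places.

Step 0: x=[5.0000 10.0000 19.0000] v=[2.0000 0.0000 0.0000]
Step 1: x=[5.7500 10.5000 18.2500] v=[1.5000 1.0000 -1.5000]
Step 2: x=[6.1875 11.3750 17.0625] v=[0.8750 1.7500 -2.3750]
Step 3: x=[6.4219 12.3125 15.9531] v=[0.4688 1.8750 -2.2188]
Step 4: x=[6.6290 12.9688 15.4336] v=[0.4141 1.3125 -1.0391]
Step 5: x=[6.9210 13.1407 15.7979] v=[0.5840 0.3438 0.7285]
Max displacement = 2.5664

Answer: 2.5664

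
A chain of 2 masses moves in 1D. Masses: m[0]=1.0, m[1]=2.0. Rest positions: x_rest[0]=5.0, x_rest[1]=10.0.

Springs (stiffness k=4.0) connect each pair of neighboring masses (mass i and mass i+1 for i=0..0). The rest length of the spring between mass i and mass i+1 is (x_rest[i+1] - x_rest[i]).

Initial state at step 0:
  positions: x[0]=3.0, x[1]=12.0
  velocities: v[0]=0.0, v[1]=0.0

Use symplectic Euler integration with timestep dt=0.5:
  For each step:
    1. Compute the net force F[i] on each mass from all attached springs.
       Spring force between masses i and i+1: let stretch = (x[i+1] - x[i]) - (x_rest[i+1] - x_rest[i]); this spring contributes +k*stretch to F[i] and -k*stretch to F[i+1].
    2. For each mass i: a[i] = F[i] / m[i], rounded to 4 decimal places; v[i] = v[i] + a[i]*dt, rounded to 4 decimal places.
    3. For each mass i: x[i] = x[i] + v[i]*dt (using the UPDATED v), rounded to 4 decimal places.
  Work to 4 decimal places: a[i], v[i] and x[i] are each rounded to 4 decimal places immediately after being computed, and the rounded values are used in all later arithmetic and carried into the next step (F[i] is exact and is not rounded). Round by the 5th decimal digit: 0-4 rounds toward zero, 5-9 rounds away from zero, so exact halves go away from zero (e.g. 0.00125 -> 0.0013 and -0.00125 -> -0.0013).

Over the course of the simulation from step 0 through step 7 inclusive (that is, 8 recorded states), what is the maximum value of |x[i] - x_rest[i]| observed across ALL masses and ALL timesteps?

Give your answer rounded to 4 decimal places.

Step 0: x=[3.0000 12.0000] v=[0.0000 0.0000]
Step 1: x=[7.0000 10.0000] v=[8.0000 -4.0000]
Step 2: x=[9.0000 9.0000] v=[4.0000 -2.0000]
Step 3: x=[6.0000 10.5000] v=[-6.0000 3.0000]
Step 4: x=[2.5000 12.2500] v=[-7.0000 3.5000]
Step 5: x=[3.7500 11.6250] v=[2.5000 -1.2500]
Step 6: x=[7.8750 9.5625] v=[8.2500 -4.1250]
Step 7: x=[8.6875 9.1563] v=[1.6250 -0.8125]
Max displacement = 4.0000

Answer: 4.0000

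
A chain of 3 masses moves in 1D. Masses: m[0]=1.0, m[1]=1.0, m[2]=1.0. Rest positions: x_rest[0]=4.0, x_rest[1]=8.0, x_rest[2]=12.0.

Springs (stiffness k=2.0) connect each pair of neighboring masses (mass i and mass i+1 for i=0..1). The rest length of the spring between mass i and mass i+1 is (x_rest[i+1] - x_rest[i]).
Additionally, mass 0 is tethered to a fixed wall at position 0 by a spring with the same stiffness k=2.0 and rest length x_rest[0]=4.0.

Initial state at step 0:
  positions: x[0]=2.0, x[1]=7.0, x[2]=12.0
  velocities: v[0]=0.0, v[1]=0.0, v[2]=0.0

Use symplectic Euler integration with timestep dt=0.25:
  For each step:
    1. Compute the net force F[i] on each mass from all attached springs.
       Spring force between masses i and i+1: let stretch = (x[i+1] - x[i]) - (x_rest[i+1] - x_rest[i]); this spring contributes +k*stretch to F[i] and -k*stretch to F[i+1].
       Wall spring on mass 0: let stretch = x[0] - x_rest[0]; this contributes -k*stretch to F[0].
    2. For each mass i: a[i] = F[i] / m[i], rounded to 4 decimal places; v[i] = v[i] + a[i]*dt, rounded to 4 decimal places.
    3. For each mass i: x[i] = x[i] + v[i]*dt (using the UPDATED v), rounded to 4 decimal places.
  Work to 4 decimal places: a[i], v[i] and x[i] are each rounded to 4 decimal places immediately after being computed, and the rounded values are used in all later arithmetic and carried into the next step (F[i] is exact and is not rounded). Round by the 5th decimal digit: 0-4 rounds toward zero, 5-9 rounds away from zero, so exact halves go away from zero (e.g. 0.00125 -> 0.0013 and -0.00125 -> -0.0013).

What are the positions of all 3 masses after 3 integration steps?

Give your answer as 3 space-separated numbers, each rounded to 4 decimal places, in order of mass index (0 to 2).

Answer: 3.8087 7.1387 11.3301

Derivation:
Step 0: x=[2.0000 7.0000 12.0000] v=[0.0000 0.0000 0.0000]
Step 1: x=[2.3750 7.0000 11.8750] v=[1.5000 0.0000 -0.5000]
Step 2: x=[3.0313 7.0313 11.6406] v=[2.6250 0.1250 -0.9375]
Step 3: x=[3.8087 7.1387 11.3301] v=[3.1094 0.4297 -1.2422]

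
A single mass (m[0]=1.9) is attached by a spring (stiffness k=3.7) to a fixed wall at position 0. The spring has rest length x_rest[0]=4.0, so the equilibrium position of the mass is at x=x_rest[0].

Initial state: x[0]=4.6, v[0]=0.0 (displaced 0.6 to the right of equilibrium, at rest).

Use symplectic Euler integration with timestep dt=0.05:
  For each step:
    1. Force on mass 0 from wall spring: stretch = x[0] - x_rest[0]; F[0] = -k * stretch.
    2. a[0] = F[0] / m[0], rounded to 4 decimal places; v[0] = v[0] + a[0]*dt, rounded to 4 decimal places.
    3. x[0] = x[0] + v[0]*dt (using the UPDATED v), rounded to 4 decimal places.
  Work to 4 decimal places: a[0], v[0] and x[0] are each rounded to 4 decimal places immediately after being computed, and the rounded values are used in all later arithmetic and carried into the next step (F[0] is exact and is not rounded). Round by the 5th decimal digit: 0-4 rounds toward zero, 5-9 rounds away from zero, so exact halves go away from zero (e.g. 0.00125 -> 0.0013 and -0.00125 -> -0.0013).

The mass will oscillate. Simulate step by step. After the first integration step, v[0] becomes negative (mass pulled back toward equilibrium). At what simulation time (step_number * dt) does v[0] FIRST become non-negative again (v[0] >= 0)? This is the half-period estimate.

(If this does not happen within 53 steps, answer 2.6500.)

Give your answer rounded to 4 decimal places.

Step 0: x=[4.6000] v=[0.0000]
Step 1: x=[4.5971] v=[-0.0584]
Step 2: x=[4.5913] v=[-0.1165]
Step 3: x=[4.5826] v=[-0.1741]
Step 4: x=[4.5711] v=[-0.2308]
Step 5: x=[4.5568] v=[-0.2864]
Step 6: x=[4.5398] v=[-0.3406]
Step 7: x=[4.5201] v=[-0.3932]
Step 8: x=[4.4979] v=[-0.4438]
Step 9: x=[4.4733] v=[-0.4923]
Step 10: x=[4.4464] v=[-0.5384]
Step 11: x=[4.4173] v=[-0.5819]
Step 12: x=[4.3862] v=[-0.6225]
Step 13: x=[4.3532] v=[-0.6601]
Step 14: x=[4.3185] v=[-0.6945]
Step 15: x=[4.2822] v=[-0.7255]
Step 16: x=[4.2446] v=[-0.7530]
Step 17: x=[4.2058] v=[-0.7768]
Step 18: x=[4.1660] v=[-0.7968]
Step 19: x=[4.1254] v=[-0.8130]
Step 20: x=[4.0841] v=[-0.8252]
Step 21: x=[4.0424] v=[-0.8334]
Step 22: x=[4.0005] v=[-0.8375]
Step 23: x=[3.9586] v=[-0.8376]
Step 24: x=[3.9169] v=[-0.8336]
Step 25: x=[3.8756] v=[-0.8255]
Step 26: x=[3.8349] v=[-0.8134]
Step 27: x=[3.7950] v=[-0.7973]
Step 28: x=[3.7561] v=[-0.7773]
Step 29: x=[3.7184] v=[-0.7536]
Step 30: x=[3.6821] v=[-0.7262]
Step 31: x=[3.6473] v=[-0.6952]
Step 32: x=[3.6143] v=[-0.6609]
Step 33: x=[3.5831] v=[-0.6233]
Step 34: x=[3.5540] v=[-0.5827]
Step 35: x=[3.5270] v=[-0.5393]
Step 36: x=[3.5023] v=[-0.4932]
Step 37: x=[3.4801] v=[-0.4447]
Step 38: x=[3.4604] v=[-0.3941]
Step 39: x=[3.4433] v=[-0.3416]
Step 40: x=[3.4289] v=[-0.2874]
Step 41: x=[3.4173] v=[-0.2318]
Step 42: x=[3.4085] v=[-0.1751]
Step 43: x=[3.4026] v=[-0.1175]
Step 44: x=[3.3996] v=[-0.0593]
Step 45: x=[3.3996] v=[-0.0008]
Step 46: x=[3.4025] v=[0.0577]
First v>=0 after going negative at step 46, time=2.3000

Answer: 2.3000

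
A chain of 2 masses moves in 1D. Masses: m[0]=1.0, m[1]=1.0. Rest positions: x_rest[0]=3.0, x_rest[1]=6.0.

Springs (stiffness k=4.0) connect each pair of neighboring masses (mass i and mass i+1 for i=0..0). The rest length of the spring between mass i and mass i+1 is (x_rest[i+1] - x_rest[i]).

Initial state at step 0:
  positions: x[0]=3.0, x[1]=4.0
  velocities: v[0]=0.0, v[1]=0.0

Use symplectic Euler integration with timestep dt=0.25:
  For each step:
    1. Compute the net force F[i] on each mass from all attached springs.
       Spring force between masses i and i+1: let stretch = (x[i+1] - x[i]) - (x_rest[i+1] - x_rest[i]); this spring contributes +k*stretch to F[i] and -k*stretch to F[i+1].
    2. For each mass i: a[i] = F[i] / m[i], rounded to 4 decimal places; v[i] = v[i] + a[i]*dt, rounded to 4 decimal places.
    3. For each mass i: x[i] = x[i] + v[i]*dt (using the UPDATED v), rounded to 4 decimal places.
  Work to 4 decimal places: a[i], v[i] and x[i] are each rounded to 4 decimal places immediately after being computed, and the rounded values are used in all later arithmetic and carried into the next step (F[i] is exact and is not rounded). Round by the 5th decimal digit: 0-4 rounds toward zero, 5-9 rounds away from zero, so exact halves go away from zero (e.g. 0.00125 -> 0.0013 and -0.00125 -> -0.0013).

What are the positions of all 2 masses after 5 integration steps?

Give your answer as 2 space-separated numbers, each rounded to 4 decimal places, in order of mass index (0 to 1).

Answer: 1.2813 5.7188

Derivation:
Step 0: x=[3.0000 4.0000] v=[0.0000 0.0000]
Step 1: x=[2.5000 4.5000] v=[-2.0000 2.0000]
Step 2: x=[1.7500 5.2500] v=[-3.0000 3.0000]
Step 3: x=[1.1250 5.8750] v=[-2.5000 2.5000]
Step 4: x=[0.9375 6.0625] v=[-0.7500 0.7500]
Step 5: x=[1.2813 5.7188] v=[1.3750 -1.3750]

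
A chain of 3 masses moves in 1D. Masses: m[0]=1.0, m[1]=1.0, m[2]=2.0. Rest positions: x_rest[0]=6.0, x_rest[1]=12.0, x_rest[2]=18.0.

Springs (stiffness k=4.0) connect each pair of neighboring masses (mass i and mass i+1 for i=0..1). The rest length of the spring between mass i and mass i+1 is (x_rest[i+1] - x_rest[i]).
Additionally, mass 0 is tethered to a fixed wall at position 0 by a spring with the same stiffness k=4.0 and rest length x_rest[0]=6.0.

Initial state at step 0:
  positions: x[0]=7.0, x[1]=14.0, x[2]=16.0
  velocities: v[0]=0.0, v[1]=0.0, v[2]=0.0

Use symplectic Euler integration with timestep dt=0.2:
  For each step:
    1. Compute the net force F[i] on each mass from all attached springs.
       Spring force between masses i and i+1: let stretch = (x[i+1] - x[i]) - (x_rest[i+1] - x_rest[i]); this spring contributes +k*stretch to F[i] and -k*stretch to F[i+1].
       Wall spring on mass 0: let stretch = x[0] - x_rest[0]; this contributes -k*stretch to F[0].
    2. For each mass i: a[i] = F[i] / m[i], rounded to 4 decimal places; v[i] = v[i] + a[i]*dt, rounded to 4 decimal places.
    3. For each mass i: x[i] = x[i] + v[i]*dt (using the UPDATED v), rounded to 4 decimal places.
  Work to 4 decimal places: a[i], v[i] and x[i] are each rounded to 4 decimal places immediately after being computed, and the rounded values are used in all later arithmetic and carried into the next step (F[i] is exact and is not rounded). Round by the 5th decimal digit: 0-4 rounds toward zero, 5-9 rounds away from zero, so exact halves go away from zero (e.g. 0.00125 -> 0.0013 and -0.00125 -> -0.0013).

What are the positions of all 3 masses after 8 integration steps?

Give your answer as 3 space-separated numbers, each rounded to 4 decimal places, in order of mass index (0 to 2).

Answer: 3.2665 11.6013 18.3217

Derivation:
Step 0: x=[7.0000 14.0000 16.0000] v=[0.0000 0.0000 0.0000]
Step 1: x=[7.0000 13.2000 16.3200] v=[0.0000 -4.0000 1.6000]
Step 2: x=[6.8720 11.9072 16.8704] v=[-0.6400 -6.4640 2.7520]
Step 3: x=[6.4501 10.6029 17.5037] v=[-2.1094 -6.5216 3.1667]
Step 4: x=[5.6607 9.7383 18.0650] v=[-3.9472 -4.3232 2.8064]
Step 5: x=[4.6180 9.5535 18.4401] v=[-5.2137 -0.9239 1.8757]
Step 6: x=[3.6261 10.0009 18.5843] v=[-4.9597 2.2370 0.7211]
Step 7: x=[3.0740 10.8017 18.5218] v=[-2.7607 4.0039 -0.3123]
Step 8: x=[3.2665 11.6013 18.3217] v=[0.9623 3.9978 -1.0003]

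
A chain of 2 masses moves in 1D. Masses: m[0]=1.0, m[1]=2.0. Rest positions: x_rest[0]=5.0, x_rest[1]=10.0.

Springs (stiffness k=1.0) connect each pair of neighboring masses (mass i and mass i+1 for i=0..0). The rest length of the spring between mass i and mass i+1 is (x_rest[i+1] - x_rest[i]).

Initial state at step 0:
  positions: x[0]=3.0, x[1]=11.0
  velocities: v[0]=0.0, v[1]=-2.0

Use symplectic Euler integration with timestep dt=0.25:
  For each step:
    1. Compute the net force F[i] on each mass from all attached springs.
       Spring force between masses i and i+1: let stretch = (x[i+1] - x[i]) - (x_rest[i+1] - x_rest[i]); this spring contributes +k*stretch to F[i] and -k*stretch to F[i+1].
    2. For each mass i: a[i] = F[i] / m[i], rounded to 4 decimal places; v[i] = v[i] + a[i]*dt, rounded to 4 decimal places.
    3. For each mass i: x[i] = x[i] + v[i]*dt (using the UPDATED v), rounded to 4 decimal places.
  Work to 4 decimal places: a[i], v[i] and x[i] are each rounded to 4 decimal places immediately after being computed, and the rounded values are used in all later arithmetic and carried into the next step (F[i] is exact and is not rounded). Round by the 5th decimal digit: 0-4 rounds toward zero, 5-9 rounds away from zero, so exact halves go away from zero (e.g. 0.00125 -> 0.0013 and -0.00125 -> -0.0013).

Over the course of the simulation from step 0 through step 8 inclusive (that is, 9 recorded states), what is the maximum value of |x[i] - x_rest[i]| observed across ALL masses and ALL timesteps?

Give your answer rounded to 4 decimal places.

Answer: 3.8878

Derivation:
Step 0: x=[3.0000 11.0000] v=[0.0000 -2.0000]
Step 1: x=[3.1875 10.4063] v=[0.7500 -2.3750]
Step 2: x=[3.5137 9.7432] v=[1.3047 -2.6524]
Step 3: x=[3.9167 9.0417] v=[1.6121 -2.8061]
Step 4: x=[4.3276 8.3363] v=[1.6434 -2.8217]
Step 5: x=[4.6765 7.6619] v=[1.3956 -2.6978]
Step 6: x=[4.8995 7.0504] v=[0.8920 -2.4460]
Step 7: x=[4.9444 6.5279] v=[0.1797 -2.0899]
Step 8: x=[4.7758 6.1122] v=[-0.6744 -1.6628]
Max displacement = 3.8878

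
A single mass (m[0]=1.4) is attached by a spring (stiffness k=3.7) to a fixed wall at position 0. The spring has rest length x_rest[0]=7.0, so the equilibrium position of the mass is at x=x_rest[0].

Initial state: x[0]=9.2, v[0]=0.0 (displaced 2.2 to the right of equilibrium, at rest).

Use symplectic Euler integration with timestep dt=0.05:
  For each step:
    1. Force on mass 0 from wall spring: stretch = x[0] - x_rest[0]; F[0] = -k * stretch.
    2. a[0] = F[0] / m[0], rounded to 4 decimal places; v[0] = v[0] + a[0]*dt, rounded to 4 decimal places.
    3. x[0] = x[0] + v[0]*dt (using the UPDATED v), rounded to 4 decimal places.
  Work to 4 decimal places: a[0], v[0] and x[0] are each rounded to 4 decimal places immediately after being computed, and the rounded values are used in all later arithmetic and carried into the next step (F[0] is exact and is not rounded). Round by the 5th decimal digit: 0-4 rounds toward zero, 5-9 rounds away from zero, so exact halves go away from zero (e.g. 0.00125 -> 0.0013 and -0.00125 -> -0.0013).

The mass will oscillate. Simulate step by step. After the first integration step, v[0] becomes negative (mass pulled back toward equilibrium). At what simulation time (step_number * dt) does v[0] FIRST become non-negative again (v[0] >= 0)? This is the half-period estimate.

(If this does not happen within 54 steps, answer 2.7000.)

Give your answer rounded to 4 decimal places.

Answer: 1.9500

Derivation:
Step 0: x=[9.2000] v=[0.0000]
Step 1: x=[9.1855] v=[-0.2907]
Step 2: x=[9.1565] v=[-0.5795]
Step 3: x=[9.1133] v=[-0.8645]
Step 4: x=[9.0561] v=[-1.1438]
Step 5: x=[8.9853] v=[-1.4155]
Step 6: x=[8.9014] v=[-1.6778]
Step 7: x=[8.8049] v=[-1.9291]
Step 8: x=[8.6965] v=[-2.1676]
Step 9: x=[8.5769] v=[-2.3918]
Step 10: x=[8.4469] v=[-2.6002]
Step 11: x=[8.3073] v=[-2.7914]
Step 12: x=[8.1591] v=[-2.9642]
Step 13: x=[8.0032] v=[-3.1174]
Step 14: x=[7.8407] v=[-3.2500]
Step 15: x=[7.6726] v=[-3.3611]
Step 16: x=[7.5001] v=[-3.4500]
Step 17: x=[7.3243] v=[-3.5161]
Step 18: x=[7.1464] v=[-3.5590]
Step 19: x=[6.9675] v=[-3.5783]
Step 20: x=[6.7888] v=[-3.5740]
Step 21: x=[6.6115] v=[-3.5461]
Step 22: x=[6.4368] v=[-3.4948]
Step 23: x=[6.2658] v=[-3.4204]
Step 24: x=[6.0996] v=[-3.3234]
Step 25: x=[5.9394] v=[-3.2044]
Step 26: x=[5.7862] v=[-3.0643]
Step 27: x=[5.6410] v=[-2.9039]
Step 28: x=[5.5048] v=[-2.7243]
Step 29: x=[5.3785] v=[-2.5267]
Step 30: x=[5.2629] v=[-2.3124]
Step 31: x=[5.1588] v=[-2.0829]
Step 32: x=[5.0668] v=[-1.8396]
Step 33: x=[4.9876] v=[-1.5841]
Step 34: x=[4.9217] v=[-1.3182]
Step 35: x=[4.8695] v=[-1.0436]
Step 36: x=[4.8314] v=[-0.7621]
Step 37: x=[4.8076] v=[-0.4755]
Step 38: x=[4.7983] v=[-0.1858]
Step 39: x=[4.8036] v=[0.1051]
First v>=0 after going negative at step 39, time=1.9500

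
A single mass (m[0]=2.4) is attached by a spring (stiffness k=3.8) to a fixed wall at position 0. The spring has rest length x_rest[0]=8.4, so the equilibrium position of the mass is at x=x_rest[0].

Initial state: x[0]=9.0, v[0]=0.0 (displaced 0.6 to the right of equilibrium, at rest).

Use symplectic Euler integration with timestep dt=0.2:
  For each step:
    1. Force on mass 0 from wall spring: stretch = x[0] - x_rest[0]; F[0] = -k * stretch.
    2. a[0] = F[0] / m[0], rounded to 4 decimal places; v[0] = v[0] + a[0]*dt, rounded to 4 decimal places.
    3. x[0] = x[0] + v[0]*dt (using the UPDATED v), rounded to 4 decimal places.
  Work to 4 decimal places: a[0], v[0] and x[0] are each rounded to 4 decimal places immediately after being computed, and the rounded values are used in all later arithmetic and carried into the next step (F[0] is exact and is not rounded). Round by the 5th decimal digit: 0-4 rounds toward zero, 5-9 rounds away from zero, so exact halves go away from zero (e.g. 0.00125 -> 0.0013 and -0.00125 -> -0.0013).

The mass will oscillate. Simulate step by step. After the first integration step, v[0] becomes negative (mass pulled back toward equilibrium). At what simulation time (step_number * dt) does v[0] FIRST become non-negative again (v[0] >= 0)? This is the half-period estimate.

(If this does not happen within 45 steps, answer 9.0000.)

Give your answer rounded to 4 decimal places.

Step 0: x=[9.0000] v=[0.0000]
Step 1: x=[8.9620] v=[-0.1900]
Step 2: x=[8.8884] v=[-0.3680]
Step 3: x=[8.7839] v=[-0.5227]
Step 4: x=[8.6550] v=[-0.6443]
Step 5: x=[8.5100] v=[-0.7251]
Step 6: x=[8.3580] v=[-0.7599]
Step 7: x=[8.2087] v=[-0.7466]
Step 8: x=[8.0715] v=[-0.6860]
Step 9: x=[7.9551] v=[-0.5820]
Step 10: x=[7.8669] v=[-0.4411]
Step 11: x=[7.8124] v=[-0.2723]
Step 12: x=[7.7952] v=[-0.0862]
Step 13: x=[7.8163] v=[0.1053]
First v>=0 after going negative at step 13, time=2.6000

Answer: 2.6000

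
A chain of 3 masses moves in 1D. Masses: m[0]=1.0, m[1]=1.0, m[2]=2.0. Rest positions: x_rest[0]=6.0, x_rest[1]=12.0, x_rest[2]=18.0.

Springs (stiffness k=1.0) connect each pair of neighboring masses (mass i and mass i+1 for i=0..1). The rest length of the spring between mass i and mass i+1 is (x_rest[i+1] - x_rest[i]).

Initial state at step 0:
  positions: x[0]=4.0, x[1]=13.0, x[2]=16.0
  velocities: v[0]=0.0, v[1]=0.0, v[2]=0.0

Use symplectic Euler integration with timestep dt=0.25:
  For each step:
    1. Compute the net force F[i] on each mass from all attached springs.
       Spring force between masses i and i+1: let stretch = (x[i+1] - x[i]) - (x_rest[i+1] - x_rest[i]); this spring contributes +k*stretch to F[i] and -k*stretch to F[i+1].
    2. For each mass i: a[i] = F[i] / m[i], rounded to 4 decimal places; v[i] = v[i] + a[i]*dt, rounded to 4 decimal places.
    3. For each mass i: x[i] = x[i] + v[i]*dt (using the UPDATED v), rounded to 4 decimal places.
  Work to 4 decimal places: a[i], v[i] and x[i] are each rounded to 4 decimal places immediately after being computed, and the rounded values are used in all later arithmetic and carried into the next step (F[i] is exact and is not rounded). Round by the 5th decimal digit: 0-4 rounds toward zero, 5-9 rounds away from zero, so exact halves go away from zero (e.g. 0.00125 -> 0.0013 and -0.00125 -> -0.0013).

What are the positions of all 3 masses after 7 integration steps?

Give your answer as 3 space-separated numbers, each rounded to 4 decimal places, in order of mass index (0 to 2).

Step 0: x=[4.0000 13.0000 16.0000] v=[0.0000 0.0000 0.0000]
Step 1: x=[4.1875 12.6250 16.0938] v=[0.7500 -1.5000 0.3750]
Step 2: x=[4.5274 11.9395 16.2667] v=[1.3594 -2.7422 0.6914]
Step 3: x=[4.9555 11.0612 16.4918] v=[1.7124 -3.5134 0.9005]
Step 4: x=[5.3902 10.1407 16.7347] v=[1.7388 -3.6822 0.9717]
Step 5: x=[5.7468 9.3354 16.9591] v=[1.4264 -3.2213 0.8975]
Step 6: x=[5.9527 8.7823 17.1327] v=[0.8236 -2.2125 0.6945]
Step 7: x=[5.9605 8.5742 17.2329] v=[0.0310 -0.8323 0.4007]

Answer: 5.9605 8.5742 17.2329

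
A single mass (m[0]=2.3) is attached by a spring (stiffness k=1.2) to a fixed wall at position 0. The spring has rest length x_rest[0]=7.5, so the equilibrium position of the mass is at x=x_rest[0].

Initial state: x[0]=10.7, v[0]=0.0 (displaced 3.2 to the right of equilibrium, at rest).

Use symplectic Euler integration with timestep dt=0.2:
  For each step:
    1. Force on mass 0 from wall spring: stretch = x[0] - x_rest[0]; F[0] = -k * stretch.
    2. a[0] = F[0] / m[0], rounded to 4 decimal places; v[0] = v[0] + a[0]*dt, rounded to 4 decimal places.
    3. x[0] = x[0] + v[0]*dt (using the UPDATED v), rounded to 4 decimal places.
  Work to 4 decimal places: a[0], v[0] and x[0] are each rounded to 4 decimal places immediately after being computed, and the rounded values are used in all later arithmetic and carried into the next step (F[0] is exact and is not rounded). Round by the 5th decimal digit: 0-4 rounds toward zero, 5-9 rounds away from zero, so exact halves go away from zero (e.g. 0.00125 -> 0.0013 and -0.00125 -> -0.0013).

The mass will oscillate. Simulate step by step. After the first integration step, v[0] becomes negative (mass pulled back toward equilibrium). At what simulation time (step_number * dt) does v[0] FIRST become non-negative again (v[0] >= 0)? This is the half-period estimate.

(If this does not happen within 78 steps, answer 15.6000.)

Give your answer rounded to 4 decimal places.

Answer: 4.4000

Derivation:
Step 0: x=[10.7000] v=[0.0000]
Step 1: x=[10.6332] v=[-0.3339]
Step 2: x=[10.5010] v=[-0.6608]
Step 3: x=[10.3062] v=[-0.9739]
Step 4: x=[10.0529] v=[-1.2667]
Step 5: x=[9.7463] v=[-1.5331]
Step 6: x=[9.3928] v=[-1.7675]
Step 7: x=[8.9998] v=[-1.9650]
Step 8: x=[8.5755] v=[-2.1215]
Step 9: x=[8.1288] v=[-2.2337]
Step 10: x=[7.6689] v=[-2.2993]
Step 11: x=[7.2055] v=[-2.3169]
Step 12: x=[6.7483] v=[-2.2862]
Step 13: x=[6.3067] v=[-2.2078]
Step 14: x=[5.8900] v=[-2.0833]
Step 15: x=[5.5069] v=[-1.9153]
Step 16: x=[5.1654] v=[-1.7073]
Step 17: x=[4.8727] v=[-1.4637]
Step 18: x=[4.6348] v=[-1.1895]
Step 19: x=[4.4567] v=[-0.8905]
Step 20: x=[4.3421] v=[-0.5729]
Step 21: x=[4.2934] v=[-0.2434]
Step 22: x=[4.3116] v=[0.0912]
First v>=0 after going negative at step 22, time=4.4000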